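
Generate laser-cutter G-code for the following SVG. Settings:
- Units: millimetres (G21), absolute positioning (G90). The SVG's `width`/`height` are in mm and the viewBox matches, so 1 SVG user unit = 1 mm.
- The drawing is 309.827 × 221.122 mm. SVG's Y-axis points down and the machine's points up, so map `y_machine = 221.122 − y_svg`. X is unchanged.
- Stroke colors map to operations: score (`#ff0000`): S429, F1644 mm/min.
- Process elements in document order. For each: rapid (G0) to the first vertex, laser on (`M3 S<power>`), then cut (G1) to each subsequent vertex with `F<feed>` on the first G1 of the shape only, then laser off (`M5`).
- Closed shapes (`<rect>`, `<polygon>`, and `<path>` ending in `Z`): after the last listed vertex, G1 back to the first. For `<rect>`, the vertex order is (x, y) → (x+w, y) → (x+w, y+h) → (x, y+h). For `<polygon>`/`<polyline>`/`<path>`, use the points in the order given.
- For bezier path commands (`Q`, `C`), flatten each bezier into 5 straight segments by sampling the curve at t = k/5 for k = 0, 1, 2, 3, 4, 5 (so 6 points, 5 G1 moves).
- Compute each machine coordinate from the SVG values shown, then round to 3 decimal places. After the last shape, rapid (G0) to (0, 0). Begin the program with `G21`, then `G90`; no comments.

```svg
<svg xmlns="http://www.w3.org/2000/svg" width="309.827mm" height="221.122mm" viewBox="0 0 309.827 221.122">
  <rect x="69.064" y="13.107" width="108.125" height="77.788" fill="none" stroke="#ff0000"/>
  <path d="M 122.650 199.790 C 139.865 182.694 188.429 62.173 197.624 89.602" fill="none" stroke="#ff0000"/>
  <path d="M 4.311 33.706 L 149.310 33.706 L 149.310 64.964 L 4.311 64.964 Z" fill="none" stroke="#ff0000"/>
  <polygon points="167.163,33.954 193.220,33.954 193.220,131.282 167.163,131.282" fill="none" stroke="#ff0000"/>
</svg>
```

G21
G90
G0 X69.064 Y208.015
M3 S429
G1 X177.189 Y208.015 F1644
G1 X177.189 Y130.227
G1 X69.064 Y130.227
G1 X69.064 Y208.015
M5
G0 X122.650 Y21.332
M3 S429
G1 X136.175 Y41.990 F1644
G1 X153.830 Y75.403
G1 X172.219 Y109.507
G1 X187.948 Y132.234
G1 X197.624 Y131.520
M5
G0 X4.311 Y187.416
M3 S429
G1 X149.310 Y187.416 F1644
G1 X149.310 Y156.158
G1 X4.311 Y156.158
G1 X4.311 Y187.416
M5
G0 X167.163 Y187.168
M3 S429
G1 X193.220 Y187.168 F1644
G1 X193.220 Y89.840
G1 X167.163 Y89.840
G1 X167.163 Y187.168
M5
G0 X0.000 Y0.000

1 u = 1 mm; y_m = 221.122 − y.

[1] `<rect>` rectangle, #ff0000→score S429 F1644: (69.064,208.015) → (177.189,208.015) → (177.189,130.227) → (69.064,130.227) → (69.064,208.015) (closed)

[2] `<path>` cubic bezier, #ff0000→score S429 F1644: (122.650,21.332) → (136.175,41.990) → (153.830,75.403) → (172.219,109.507) → (187.948,132.234) → (197.624,131.520)

[3] `<path>` rectangle, #ff0000→score S429 F1644: (4.311,187.416) → (149.310,187.416) → (149.310,156.158) → (4.311,156.158) → (4.311,187.416) (closed)

[4] `<polygon>` rectangle, #ff0000→score S429 F1644: (167.163,187.168) → (193.220,187.168) → (193.220,89.840) → (167.163,89.840) → (167.163,187.168) (closed)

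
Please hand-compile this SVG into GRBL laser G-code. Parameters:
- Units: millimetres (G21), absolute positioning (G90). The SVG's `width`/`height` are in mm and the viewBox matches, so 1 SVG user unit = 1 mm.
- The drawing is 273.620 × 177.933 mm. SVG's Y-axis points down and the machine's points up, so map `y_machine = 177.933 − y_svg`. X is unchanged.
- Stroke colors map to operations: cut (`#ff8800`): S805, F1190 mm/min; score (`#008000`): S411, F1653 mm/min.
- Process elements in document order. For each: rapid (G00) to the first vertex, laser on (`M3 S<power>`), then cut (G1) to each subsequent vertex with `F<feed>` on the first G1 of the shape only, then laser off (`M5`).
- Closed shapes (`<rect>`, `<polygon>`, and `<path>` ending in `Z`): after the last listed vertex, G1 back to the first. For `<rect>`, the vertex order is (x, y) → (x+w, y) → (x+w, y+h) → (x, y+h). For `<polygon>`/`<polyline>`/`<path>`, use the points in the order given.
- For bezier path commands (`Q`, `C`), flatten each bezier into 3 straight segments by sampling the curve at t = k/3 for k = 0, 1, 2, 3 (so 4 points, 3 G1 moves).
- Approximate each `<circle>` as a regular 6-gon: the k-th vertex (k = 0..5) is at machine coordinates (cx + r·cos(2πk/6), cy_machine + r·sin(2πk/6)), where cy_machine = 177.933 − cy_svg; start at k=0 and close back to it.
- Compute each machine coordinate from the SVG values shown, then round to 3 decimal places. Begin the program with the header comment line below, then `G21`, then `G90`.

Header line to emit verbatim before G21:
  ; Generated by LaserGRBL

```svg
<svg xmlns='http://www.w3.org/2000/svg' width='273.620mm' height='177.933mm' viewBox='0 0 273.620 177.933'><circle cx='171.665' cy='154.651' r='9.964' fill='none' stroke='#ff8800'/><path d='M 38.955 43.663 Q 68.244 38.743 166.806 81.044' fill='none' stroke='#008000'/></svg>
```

1 u = 1 mm; y_m = 177.933 − y.

[1] `<circle>` circle, #ff8800→cut S805 F1190: (181.629,23.282) → (176.647,31.911) → (166.683,31.911) → (161.701,23.282) → (166.683,14.653) → (176.647,14.653) → (181.629,23.282) (closed)

[2] `<path>` quadratic bezier, #008000→score S411 F1653: (38.955,134.270) → (66.178,132.303) → (108.795,119.843) → (166.806,96.889)

; Generated by LaserGRBL
G21
G90
G00 X181.629 Y23.282
M3 S805
G1 X176.647 Y31.911 F1190
G1 X166.683 Y31.911
G1 X161.701 Y23.282
G1 X166.683 Y14.653
G1 X176.647 Y14.653
G1 X181.629 Y23.282
M5
G00 X38.955 Y134.270
M3 S411
G1 X66.178 Y132.303 F1653
G1 X108.795 Y119.843
G1 X166.806 Y96.889
M5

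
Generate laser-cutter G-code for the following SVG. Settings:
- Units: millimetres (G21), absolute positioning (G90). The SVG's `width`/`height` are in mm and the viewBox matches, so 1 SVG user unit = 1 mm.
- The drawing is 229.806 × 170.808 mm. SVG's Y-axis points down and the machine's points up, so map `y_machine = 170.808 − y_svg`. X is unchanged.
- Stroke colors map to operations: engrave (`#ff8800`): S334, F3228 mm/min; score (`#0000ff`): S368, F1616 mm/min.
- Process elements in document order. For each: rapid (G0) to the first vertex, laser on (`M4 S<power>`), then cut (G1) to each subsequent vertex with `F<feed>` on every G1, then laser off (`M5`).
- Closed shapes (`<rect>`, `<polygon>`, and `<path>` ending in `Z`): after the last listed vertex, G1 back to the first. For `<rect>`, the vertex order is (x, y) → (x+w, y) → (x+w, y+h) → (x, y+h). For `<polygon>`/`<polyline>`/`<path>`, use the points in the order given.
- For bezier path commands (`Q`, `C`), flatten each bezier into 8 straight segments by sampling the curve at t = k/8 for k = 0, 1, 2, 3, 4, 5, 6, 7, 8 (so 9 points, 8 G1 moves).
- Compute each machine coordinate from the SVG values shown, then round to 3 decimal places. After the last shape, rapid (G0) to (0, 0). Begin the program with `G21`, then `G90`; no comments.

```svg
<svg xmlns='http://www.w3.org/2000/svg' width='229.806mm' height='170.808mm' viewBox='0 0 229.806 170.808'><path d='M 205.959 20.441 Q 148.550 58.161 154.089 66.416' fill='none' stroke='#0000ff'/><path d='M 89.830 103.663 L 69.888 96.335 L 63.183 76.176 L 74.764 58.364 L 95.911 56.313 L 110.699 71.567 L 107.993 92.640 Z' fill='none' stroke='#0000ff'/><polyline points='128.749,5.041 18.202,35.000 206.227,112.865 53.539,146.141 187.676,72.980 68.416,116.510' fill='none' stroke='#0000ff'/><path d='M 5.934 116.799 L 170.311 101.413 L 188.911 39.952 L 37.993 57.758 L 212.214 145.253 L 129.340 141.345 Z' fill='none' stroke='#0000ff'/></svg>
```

Since the viewBox matches the mm dimensions, user units are millimetres directly. The only transform is the Y-flip y_m = 170.808 − y_svg.

Shape 1 is a quadratic bezier drawn with `<path>`. Its stroke #0000ff means score at S368, F1616. After flipping Y the toolpath is (205.959,150.367) → (192.590,141.397) → (181.189,133.349) → (171.754,126.221) → (164.287,120.013) → (158.787,114.727) → (155.254,110.361) → (153.688,106.916) → (154.089,104.392).

Shape 2 is a regular polygon drawn with `<path>`. Its stroke #0000ff means score at S368, F1616. After flipping Y the toolpath is (89.830,67.145) → (69.888,74.473) → (63.183,94.632) → (74.764,112.444) → (95.911,114.495) → (110.699,99.241) → (107.993,78.168) → (89.830,67.145), returning to the start.

Shape 3 is a open polyline drawn with `<polyline>`. Its stroke #0000ff means score at S368, F1616. After flipping Y the toolpath is (128.749,165.767) → (18.202,135.808) → (206.227,57.943) → (53.539,24.667) → (187.676,97.828) → (68.416,54.298).

Shape 4 is a closed polygon drawn with `<path>`. Its stroke #0000ff means score at S368, F1616. After flipping Y the toolpath is (5.934,54.009) → (170.311,69.395) → (188.911,130.856) → (37.993,113.050) → (212.214,25.555) → (129.340,29.463) → (5.934,54.009), returning to the start.

G21
G90
G0 X205.959 Y150.367
M4 S368
G1 X192.590 Y141.397 F1616
G1 X181.189 Y133.349 F1616
G1 X171.754 Y126.221 F1616
G1 X164.287 Y120.013 F1616
G1 X158.787 Y114.727 F1616
G1 X155.254 Y110.361 F1616
G1 X153.688 Y106.916 F1616
G1 X154.089 Y104.392 F1616
M5
G0 X89.830 Y67.145
M4 S368
G1 X69.888 Y74.473 F1616
G1 X63.183 Y94.632 F1616
G1 X74.764 Y112.444 F1616
G1 X95.911 Y114.495 F1616
G1 X110.699 Y99.241 F1616
G1 X107.993 Y78.168 F1616
G1 X89.830 Y67.145 F1616
M5
G0 X128.749 Y165.767
M4 S368
G1 X18.202 Y135.808 F1616
G1 X206.227 Y57.943 F1616
G1 X53.539 Y24.667 F1616
G1 X187.676 Y97.828 F1616
G1 X68.416 Y54.298 F1616
M5
G0 X5.934 Y54.009
M4 S368
G1 X170.311 Y69.395 F1616
G1 X188.911 Y130.856 F1616
G1 X37.993 Y113.050 F1616
G1 X212.214 Y25.555 F1616
G1 X129.340 Y29.463 F1616
G1 X5.934 Y54.009 F1616
M5
G0 X0.000 Y0.000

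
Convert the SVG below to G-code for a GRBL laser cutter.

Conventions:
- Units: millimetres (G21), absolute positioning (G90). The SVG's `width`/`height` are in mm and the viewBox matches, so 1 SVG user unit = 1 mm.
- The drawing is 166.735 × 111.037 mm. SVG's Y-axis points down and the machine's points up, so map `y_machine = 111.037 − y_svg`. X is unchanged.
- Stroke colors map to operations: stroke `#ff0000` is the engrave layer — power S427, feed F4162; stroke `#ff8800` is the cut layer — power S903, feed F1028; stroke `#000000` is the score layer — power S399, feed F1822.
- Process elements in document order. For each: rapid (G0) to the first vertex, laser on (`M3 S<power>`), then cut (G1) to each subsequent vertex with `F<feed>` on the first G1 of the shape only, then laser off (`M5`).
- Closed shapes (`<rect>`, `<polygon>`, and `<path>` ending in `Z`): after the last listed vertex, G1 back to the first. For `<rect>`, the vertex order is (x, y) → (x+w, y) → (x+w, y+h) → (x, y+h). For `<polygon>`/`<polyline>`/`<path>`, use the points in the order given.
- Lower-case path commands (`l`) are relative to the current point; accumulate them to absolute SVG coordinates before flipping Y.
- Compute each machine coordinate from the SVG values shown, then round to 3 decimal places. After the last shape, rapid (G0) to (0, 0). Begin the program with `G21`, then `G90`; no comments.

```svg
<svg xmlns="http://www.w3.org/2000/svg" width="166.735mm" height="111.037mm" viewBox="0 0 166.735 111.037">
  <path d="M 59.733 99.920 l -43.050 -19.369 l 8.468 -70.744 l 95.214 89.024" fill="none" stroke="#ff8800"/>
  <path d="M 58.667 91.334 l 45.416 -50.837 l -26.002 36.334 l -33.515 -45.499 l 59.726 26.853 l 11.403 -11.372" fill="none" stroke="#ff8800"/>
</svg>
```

Since the viewBox matches the mm dimensions, user units are millimetres directly. The only transform is the Y-flip y_m = 111.037 − y_svg.

Shape 1 is a open polyline drawn with `<path>`. Its stroke #ff8800 means cut at S903, F1028. After flipping Y the toolpath is (59.733,11.117) → (16.683,30.486) → (25.151,101.230) → (120.365,12.206).

Shape 2 is a open polyline drawn with `<path>`. Its stroke #ff8800 means cut at S903, F1028. After flipping Y the toolpath is (58.667,19.703) → (104.083,70.540) → (78.081,34.206) → (44.566,79.705) → (104.292,52.852) → (115.695,64.224).

G21
G90
G0 X59.733 Y11.117
M3 S903
G1 X16.683 Y30.486 F1028
G1 X25.151 Y101.230
G1 X120.365 Y12.206
M5
G0 X58.667 Y19.703
M3 S903
G1 X104.083 Y70.540 F1028
G1 X78.081 Y34.206
G1 X44.566 Y79.705
G1 X104.292 Y52.852
G1 X115.695 Y64.224
M5
G0 X0.000 Y0.000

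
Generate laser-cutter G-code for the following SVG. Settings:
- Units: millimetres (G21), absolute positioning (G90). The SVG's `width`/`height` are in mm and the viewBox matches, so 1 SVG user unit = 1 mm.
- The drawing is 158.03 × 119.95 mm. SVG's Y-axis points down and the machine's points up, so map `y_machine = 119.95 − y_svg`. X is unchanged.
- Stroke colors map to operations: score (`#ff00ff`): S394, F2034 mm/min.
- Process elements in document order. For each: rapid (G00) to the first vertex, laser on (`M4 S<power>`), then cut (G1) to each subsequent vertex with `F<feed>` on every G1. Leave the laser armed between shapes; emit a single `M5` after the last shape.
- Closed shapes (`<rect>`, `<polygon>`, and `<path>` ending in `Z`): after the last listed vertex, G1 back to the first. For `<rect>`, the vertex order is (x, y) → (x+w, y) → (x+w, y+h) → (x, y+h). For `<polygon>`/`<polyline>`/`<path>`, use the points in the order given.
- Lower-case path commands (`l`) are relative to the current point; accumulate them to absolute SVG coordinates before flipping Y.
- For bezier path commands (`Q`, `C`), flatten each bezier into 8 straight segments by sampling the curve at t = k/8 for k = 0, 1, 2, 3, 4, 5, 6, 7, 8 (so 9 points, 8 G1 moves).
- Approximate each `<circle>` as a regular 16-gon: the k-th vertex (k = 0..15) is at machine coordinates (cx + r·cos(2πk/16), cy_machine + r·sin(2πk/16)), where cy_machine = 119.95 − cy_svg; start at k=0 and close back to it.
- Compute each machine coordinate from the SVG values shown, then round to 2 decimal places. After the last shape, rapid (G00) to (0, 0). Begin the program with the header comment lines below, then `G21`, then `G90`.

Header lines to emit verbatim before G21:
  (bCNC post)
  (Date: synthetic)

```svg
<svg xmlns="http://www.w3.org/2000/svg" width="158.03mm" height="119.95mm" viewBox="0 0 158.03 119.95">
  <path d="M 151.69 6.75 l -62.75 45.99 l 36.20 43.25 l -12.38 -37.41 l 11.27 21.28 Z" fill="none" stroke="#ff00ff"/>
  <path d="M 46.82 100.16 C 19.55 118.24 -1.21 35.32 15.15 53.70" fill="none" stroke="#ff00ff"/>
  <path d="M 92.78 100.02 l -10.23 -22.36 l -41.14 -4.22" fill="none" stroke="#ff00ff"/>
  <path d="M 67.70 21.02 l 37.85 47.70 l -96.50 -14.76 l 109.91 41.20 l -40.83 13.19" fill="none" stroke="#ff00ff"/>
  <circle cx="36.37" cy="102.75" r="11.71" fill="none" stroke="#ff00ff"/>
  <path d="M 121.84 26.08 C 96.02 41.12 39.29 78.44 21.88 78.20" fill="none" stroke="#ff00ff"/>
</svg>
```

(bCNC post)
(Date: synthetic)
G21
G90
G00 X151.69 Y113.20
M4 S394
G1 X88.94 Y67.21 F2034
G1 X125.14 Y23.96 F2034
G1 X112.76 Y61.37 F2034
G1 X124.03 Y40.09 F2034
G1 X151.69 Y113.20 F2034
G00 X46.82 Y19.79
M4 S394
G1 X36.96 Y17.35 F2034
G1 X28.07 Y22.01 F2034
G1 X20.50 Y31.39 F2034
G1 X14.62 Y43.13 F2034
G1 X10.79 Y54.86 F2034
G1 X9.36 Y64.20 F2034
G1 X10.70 Y68.79 F2034
G1 X15.15 Y66.25 F2034
G00 X92.78 Y19.93
M4 S394
G1 X82.55 Y42.29 F2034
G1 X41.41 Y46.51 F2034
G00 X67.70 Y98.93
M4 S394
G1 X105.55 Y51.23 F2034
G1 X9.05 Y65.99 F2034
G1 X118.96 Y24.79 F2034
G1 X78.13 Y11.60 F2034
G00 X48.08 Y17.20
M4 S394
G1 X47.19 Y21.68 F2034
G1 X44.65 Y25.48 F2034
G1 X40.85 Y28.02 F2034
G1 X36.37 Y28.91 F2034
G1 X31.89 Y28.02 F2034
G1 X28.09 Y25.48 F2034
G1 X25.55 Y21.68 F2034
G1 X24.66 Y17.20 F2034
G1 X25.55 Y12.72 F2034
G1 X28.09 Y8.92 F2034
G1 X31.89 Y6.38 F2034
G1 X36.37 Y5.49 F2034
G1 X40.85 Y6.38 F2034
G1 X44.65 Y8.92 F2034
G1 X47.19 Y12.72 F2034
G1 X48.08 Y17.20 F2034
G00 X121.84 Y93.87
M4 S394
G1 X110.85 Y87.30 F2034
G1 X97.78 Y79.35 F2034
G1 X83.46 Y70.71 F2034
G1 X68.71 Y62.08 F2034
G1 X54.35 Y54.17 F2034
G1 X41.21 Y47.68 F2034
G1 X30.11 Y43.30 F2034
G1 X21.88 Y41.75 F2034
M5
G00 X0.00 Y0.00

Since the viewBox matches the mm dimensions, user units are millimetres directly. The only transform is the Y-flip y_m = 119.95 − y_svg.

Shape 1 is a closed polygon drawn with `<path>`. Its stroke #ff00ff means score at S394, F2034. After flipping Y the toolpath is (151.69,113.20) → (88.94,67.21) → (125.14,23.96) → (112.76,61.37) → (124.03,40.09) → (151.69,113.20), returning to the start.

Shape 2 is a cubic bezier drawn with `<path>`. Its stroke #ff00ff means score at S394, F2034. After flipping Y the toolpath is (46.82,19.79) → (36.96,17.35) → (28.07,22.01) → (20.50,31.39) → (14.62,43.13) → (10.79,54.86) → (9.36,64.20) → (10.70,68.79) → (15.15,66.25).

Shape 3 is a open polyline drawn with `<path>`. Its stroke #ff00ff means score at S394, F2034. After flipping Y the toolpath is (92.78,19.93) → (82.55,42.29) → (41.41,46.51).

Shape 4 is a open polyline drawn with `<path>`. Its stroke #ff00ff means score at S394, F2034. After flipping Y the toolpath is (67.70,98.93) → (105.55,51.23) → (9.05,65.99) → (118.96,24.79) → (78.13,11.60).

Shape 5 is a circle drawn with `<circle>`. Its stroke #ff00ff means score at S394, F2034. After flipping Y the toolpath is (48.08,17.20) → (47.19,21.68) → (44.65,25.48) → (40.85,28.02) → (36.37,28.91) → (31.89,28.02) → (28.09,25.48) → (25.55,21.68) → (24.66,17.20) → (25.55,12.72) → (28.09,8.92) → (31.89,6.38) → (36.37,5.49) → (40.85,6.38) → (44.65,8.92) → (47.19,12.72) → (48.08,17.20), returning to the start.

Shape 6 is a cubic bezier drawn with `<path>`. Its stroke #ff00ff means score at S394, F2034. After flipping Y the toolpath is (121.84,93.87) → (110.85,87.30) → (97.78,79.35) → (83.46,70.71) → (68.71,62.08) → (54.35,54.17) → (41.21,47.68) → (30.11,43.30) → (21.88,41.75).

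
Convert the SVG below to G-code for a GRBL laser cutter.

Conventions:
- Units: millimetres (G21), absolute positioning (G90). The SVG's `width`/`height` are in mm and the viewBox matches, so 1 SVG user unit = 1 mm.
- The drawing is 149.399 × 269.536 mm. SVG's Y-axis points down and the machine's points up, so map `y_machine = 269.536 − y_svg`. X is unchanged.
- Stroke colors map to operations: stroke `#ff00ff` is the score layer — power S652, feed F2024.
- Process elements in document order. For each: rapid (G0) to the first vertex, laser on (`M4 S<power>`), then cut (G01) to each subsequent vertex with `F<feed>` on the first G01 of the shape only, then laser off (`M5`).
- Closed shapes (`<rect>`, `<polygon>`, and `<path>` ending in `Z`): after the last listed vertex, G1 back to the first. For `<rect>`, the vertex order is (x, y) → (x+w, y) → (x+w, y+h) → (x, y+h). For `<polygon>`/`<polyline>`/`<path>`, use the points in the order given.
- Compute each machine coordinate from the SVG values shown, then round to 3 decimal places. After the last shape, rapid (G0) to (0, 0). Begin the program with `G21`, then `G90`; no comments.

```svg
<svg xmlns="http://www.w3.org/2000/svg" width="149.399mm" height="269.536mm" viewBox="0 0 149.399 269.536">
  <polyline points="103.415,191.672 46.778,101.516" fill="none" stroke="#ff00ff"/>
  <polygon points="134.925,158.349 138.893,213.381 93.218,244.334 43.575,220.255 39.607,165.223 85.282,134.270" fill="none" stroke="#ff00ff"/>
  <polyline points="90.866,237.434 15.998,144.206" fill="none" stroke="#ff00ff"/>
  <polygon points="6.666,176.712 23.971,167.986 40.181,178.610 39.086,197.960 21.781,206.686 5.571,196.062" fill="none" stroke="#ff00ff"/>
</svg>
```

G21
G90
G0 X103.415 Y77.864
M4 S652
G01 X46.778 Y168.020 F2024
M5
G0 X134.925 Y111.187
M4 S652
G01 X138.893 Y56.155 F2024
G01 X93.218 Y25.202
G01 X43.575 Y49.281
G01 X39.607 Y104.313
G01 X85.282 Y135.266
G01 X134.925 Y111.187
M5
G0 X90.866 Y32.102
M4 S652
G01 X15.998 Y125.330 F2024
M5
G0 X6.666 Y92.824
M4 S652
G01 X23.971 Y101.550 F2024
G01 X40.181 Y90.926
G01 X39.086 Y71.576
G01 X21.781 Y62.850
G01 X5.571 Y73.474
G01 X6.666 Y92.824
M5
G0 X0.000 Y0.000

1 u = 1 mm; y_m = 269.536 − y.

[1] `<polyline>` line segment, #ff00ff→score S652 F2024: (103.415,77.864) → (46.778,168.020)

[2] `<polygon>` regular polygon, #ff00ff→score S652 F2024: (134.925,111.187) → (138.893,56.155) → (93.218,25.202) → (43.575,49.281) → (39.607,104.313) → (85.282,135.266) → (134.925,111.187) (closed)

[3] `<polyline>` line segment, #ff00ff→score S652 F2024: (90.866,32.102) → (15.998,125.330)

[4] `<polygon>` regular polygon, #ff00ff→score S652 F2024: (6.666,92.824) → (23.971,101.550) → (40.181,90.926) → (39.086,71.576) → (21.781,62.850) → (5.571,73.474) → (6.666,92.824) (closed)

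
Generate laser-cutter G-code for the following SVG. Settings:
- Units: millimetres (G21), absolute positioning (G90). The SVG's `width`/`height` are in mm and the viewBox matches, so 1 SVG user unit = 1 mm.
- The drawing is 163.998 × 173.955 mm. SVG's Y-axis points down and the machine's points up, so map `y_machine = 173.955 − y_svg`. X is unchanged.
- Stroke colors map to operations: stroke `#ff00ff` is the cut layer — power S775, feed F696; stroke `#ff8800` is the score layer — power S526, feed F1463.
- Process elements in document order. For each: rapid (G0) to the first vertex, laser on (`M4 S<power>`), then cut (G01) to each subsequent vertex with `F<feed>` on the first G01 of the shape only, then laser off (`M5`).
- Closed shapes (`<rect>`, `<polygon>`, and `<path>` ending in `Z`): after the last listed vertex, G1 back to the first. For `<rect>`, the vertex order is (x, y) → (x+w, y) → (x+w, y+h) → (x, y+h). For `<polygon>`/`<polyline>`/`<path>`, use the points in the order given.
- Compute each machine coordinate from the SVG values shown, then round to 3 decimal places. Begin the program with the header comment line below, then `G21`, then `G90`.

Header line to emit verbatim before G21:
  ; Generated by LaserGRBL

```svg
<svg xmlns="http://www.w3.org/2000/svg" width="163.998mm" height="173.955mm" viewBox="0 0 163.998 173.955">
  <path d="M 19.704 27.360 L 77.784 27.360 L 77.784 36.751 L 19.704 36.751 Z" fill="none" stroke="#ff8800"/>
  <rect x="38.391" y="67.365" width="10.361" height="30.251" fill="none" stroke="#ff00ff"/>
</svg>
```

viewBox `0 0 163.998 173.955` with mm width/height → 1 unit = 1 mm. Flip: y_m = 173.955 − y_svg.

**Shape 1** — `<path>` rectangle, stroke `#ff8800` → score (S526, F1463). Machine vertices: (19.704,146.595) → (77.784,146.595) → (77.784,137.204) → (19.704,137.204) → (19.704,146.595). Closed: final G1 returns to the first vertex.

**Shape 2** — `<rect>` rectangle, stroke `#ff00ff` → cut (S775, F696). Machine vertices: (38.391,106.590) → (48.752,106.590) → (48.752,76.339) → (38.391,76.339) → (38.391,106.590). Closed: final G1 returns to the first vertex.

; Generated by LaserGRBL
G21
G90
G0 X19.704 Y146.595
M4 S526
G01 X77.784 Y146.595 F1463
G01 X77.784 Y137.204
G01 X19.704 Y137.204
G01 X19.704 Y146.595
M5
G0 X38.391 Y106.590
M4 S775
G01 X48.752 Y106.590 F696
G01 X48.752 Y76.339
G01 X38.391 Y76.339
G01 X38.391 Y106.590
M5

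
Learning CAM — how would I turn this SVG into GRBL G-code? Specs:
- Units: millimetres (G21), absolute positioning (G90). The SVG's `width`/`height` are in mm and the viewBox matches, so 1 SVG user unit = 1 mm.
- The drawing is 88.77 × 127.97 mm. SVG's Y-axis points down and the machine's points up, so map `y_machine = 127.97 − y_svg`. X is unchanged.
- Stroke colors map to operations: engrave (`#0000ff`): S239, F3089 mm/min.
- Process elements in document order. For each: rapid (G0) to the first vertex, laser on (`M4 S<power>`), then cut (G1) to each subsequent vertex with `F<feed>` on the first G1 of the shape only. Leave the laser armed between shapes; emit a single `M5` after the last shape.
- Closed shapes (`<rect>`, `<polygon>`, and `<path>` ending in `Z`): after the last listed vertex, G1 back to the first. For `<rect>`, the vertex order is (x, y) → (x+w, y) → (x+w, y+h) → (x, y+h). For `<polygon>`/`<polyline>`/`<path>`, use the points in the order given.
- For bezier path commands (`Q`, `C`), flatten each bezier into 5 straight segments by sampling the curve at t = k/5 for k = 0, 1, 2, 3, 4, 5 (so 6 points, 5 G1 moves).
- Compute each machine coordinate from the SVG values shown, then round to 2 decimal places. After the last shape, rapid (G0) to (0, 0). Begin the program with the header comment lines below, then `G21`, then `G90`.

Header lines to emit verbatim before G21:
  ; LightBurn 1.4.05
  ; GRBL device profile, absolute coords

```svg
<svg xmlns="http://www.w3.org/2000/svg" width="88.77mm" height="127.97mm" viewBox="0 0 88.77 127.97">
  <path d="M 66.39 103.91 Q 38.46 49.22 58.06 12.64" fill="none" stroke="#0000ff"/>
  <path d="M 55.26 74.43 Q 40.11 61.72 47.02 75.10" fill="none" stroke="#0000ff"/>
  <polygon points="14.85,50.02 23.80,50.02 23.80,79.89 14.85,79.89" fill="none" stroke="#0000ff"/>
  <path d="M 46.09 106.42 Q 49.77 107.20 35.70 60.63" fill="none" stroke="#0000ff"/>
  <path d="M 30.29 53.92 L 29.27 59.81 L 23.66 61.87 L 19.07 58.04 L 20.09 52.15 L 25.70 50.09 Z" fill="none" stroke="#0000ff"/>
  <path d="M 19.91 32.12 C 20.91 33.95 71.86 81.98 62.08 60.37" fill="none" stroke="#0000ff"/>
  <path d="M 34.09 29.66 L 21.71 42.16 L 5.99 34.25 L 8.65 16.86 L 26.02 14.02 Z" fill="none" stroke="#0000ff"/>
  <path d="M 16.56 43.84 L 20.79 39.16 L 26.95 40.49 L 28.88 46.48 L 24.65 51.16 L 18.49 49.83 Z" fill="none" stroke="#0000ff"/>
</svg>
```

1 u = 1 mm; y_m = 127.97 − y.

[1] `<path>` quadratic bezier, #0000ff→engrave S239 F3089: (66.39,24.06) → (57.12,45.21) → (51.65,64.91) → (49.98,83.17) → (52.12,99.97) → (58.06,115.33)

[2] `<path>` quadratic bezier, #0000ff→engrave S239 F3089: (55.26,53.54) → (50.08,57.58) → (46.67,59.53) → (45.02,59.40) → (45.14,57.18) → (47.02,52.87)

[3] `<polygon>` rectangle, #0000ff→engrave S239 F3089: (14.85,77.95) → (23.80,77.95) → (23.80,48.08) → (14.85,48.08) → (14.85,77.95) (closed)

[4] `<path>` quadratic bezier, #0000ff→engrave S239 F3089: (46.09,21.55) → (46.85,23.13) → (46.19,28.50) → (44.12,37.66) → (40.62,50.61) → (35.70,67.34)

[5] `<path>` regular polygon, #0000ff→engrave S239 F3089: (30.29,74.05) → (29.27,68.16) → (23.66,66.10) → (19.07,69.93) → (20.09,75.82) → (25.70,77.88) → (30.29,74.05) (closed)

[6] `<path>` cubic bezier, #0000ff→engrave S239 F3089: (19.91,95.85) → (25.62,90.13) → (38.00,78.89) → (51.75,67.68) → (61.55,62.06) → (62.08,67.60)

[7] `<path>` regular polygon, #0000ff→engrave S239 F3089: (34.09,98.31) → (21.71,85.81) → (5.99,93.72) → (8.65,111.11) → (26.02,113.95) → (34.09,98.31) (closed)

[8] `<path>` regular polygon, #0000ff→engrave S239 F3089: (16.56,84.13) → (20.79,88.81) → (26.95,87.48) → (28.88,81.49) → (24.65,76.81) → (18.49,78.14) → (16.56,84.13) (closed)

; LightBurn 1.4.05
; GRBL device profile, absolute coords
G21
G90
G0 X66.39 Y24.06
M4 S239
G1 X57.12 Y45.21 F3089
G1 X51.65 Y64.91
G1 X49.98 Y83.17
G1 X52.12 Y99.97
G1 X58.06 Y115.33
G0 X55.26 Y53.54
M4 S239
G1 X50.08 Y57.58 F3089
G1 X46.67 Y59.53
G1 X45.02 Y59.40
G1 X45.14 Y57.18
G1 X47.02 Y52.87
G0 X14.85 Y77.95
M4 S239
G1 X23.80 Y77.95 F3089
G1 X23.80 Y48.08
G1 X14.85 Y48.08
G1 X14.85 Y77.95
G0 X46.09 Y21.55
M4 S239
G1 X46.85 Y23.13 F3089
G1 X46.19 Y28.50
G1 X44.12 Y37.66
G1 X40.62 Y50.61
G1 X35.70 Y67.34
G0 X30.29 Y74.05
M4 S239
G1 X29.27 Y68.16 F3089
G1 X23.66 Y66.10
G1 X19.07 Y69.93
G1 X20.09 Y75.82
G1 X25.70 Y77.88
G1 X30.29 Y74.05
G0 X19.91 Y95.85
M4 S239
G1 X25.62 Y90.13 F3089
G1 X38.00 Y78.89
G1 X51.75 Y67.68
G1 X61.55 Y62.06
G1 X62.08 Y67.60
G0 X34.09 Y98.31
M4 S239
G1 X21.71 Y85.81 F3089
G1 X5.99 Y93.72
G1 X8.65 Y111.11
G1 X26.02 Y113.95
G1 X34.09 Y98.31
G0 X16.56 Y84.13
M4 S239
G1 X20.79 Y88.81 F3089
G1 X26.95 Y87.48
G1 X28.88 Y81.49
G1 X24.65 Y76.81
G1 X18.49 Y78.14
G1 X16.56 Y84.13
M5
G0 X0.00 Y0.00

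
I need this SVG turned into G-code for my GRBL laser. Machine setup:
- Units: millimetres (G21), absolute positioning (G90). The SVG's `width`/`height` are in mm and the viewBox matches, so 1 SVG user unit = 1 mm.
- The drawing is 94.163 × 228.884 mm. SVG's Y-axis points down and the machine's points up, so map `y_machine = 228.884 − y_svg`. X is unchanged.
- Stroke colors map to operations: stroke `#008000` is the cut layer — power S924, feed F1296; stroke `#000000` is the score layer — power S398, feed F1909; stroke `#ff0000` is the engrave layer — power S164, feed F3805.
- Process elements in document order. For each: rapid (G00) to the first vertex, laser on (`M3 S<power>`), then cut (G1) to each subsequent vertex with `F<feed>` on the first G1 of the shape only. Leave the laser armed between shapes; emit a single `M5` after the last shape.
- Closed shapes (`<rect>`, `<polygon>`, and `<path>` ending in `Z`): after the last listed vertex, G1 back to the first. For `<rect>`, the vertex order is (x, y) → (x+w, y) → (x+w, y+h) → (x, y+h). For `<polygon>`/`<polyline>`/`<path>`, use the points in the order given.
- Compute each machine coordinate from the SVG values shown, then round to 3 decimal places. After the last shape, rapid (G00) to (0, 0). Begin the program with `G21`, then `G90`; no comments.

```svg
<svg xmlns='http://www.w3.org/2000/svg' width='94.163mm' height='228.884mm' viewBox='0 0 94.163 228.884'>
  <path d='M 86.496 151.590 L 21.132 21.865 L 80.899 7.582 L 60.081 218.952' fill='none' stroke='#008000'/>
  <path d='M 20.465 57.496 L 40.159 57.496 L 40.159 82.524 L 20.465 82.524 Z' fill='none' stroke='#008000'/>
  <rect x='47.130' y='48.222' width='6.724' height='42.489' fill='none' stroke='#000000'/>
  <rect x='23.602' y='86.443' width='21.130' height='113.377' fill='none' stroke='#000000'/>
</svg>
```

Since the viewBox matches the mm dimensions, user units are millimetres directly. The only transform is the Y-flip y_m = 228.884 − y_svg.

Shape 1 is a open polyline drawn with `<path>`. Its stroke #008000 means cut at S924, F1296. After flipping Y the toolpath is (86.496,77.294) → (21.132,207.019) → (80.899,221.302) → (60.081,9.932).

Shape 2 is a rectangle drawn with `<path>`. Its stroke #008000 means cut at S924, F1296. After flipping Y the toolpath is (20.465,171.388) → (40.159,171.388) → (40.159,146.360) → (20.465,146.360) → (20.465,171.388), returning to the start.

Shape 3 is a rectangle drawn with `<rect>`. Its stroke #000000 means score at S398, F1909. After flipping Y the toolpath is (47.130,180.662) → (53.854,180.662) → (53.854,138.173) → (47.130,138.173) → (47.130,180.662), returning to the start.

Shape 4 is a rectangle drawn with `<rect>`. Its stroke #000000 means score at S398, F1909. After flipping Y the toolpath is (23.602,142.441) → (44.732,142.441) → (44.732,29.064) → (23.602,29.064) → (23.602,142.441), returning to the start.

G21
G90
G00 X86.496 Y77.294
M3 S924
G1 X21.132 Y207.019 F1296
G1 X80.899 Y221.302
G1 X60.081 Y9.932
G00 X20.465 Y171.388
M3 S924
G1 X40.159 Y171.388 F1296
G1 X40.159 Y146.360
G1 X20.465 Y146.360
G1 X20.465 Y171.388
G00 X47.130 Y180.662
M3 S398
G1 X53.854 Y180.662 F1909
G1 X53.854 Y138.173
G1 X47.130 Y138.173
G1 X47.130 Y180.662
G00 X23.602 Y142.441
M3 S398
G1 X44.732 Y142.441 F1909
G1 X44.732 Y29.064
G1 X23.602 Y29.064
G1 X23.602 Y142.441
M5
G00 X0.000 Y0.000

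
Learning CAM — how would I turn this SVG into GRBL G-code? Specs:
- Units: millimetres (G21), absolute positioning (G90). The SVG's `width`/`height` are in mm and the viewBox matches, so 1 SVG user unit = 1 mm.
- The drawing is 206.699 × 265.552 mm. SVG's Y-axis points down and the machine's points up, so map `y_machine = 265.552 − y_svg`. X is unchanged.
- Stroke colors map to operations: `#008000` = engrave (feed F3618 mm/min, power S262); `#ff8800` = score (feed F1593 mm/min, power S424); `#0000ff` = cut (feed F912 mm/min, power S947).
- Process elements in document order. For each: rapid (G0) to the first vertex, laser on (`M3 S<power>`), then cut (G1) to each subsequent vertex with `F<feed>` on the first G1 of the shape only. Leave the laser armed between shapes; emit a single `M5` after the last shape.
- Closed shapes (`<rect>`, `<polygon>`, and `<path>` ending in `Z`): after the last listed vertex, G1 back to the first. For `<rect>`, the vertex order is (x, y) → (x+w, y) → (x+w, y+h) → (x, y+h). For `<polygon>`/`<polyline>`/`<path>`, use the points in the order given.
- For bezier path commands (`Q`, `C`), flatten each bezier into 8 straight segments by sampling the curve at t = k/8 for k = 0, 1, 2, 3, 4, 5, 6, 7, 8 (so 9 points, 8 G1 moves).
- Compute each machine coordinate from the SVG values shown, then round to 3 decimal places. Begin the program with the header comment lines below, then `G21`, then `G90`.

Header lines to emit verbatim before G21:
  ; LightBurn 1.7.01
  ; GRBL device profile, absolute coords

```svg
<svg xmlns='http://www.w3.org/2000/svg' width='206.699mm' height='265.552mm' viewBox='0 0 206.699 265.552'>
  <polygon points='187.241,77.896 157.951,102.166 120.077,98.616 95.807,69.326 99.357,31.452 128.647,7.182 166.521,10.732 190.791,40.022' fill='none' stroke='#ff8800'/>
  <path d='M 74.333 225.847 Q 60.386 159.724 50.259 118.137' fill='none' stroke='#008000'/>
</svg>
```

; LightBurn 1.7.01
; GRBL device profile, absolute coords
G21
G90
G0 X187.241 Y187.656
M3 S424
G1 X157.951 Y163.386 F1593
G1 X120.077 Y166.936
G1 X95.807 Y196.226
G1 X99.357 Y234.100
G1 X128.647 Y258.370
G1 X166.521 Y254.820
G1 X190.791 Y225.530
G1 X187.241 Y187.656
G0 X74.333 Y39.705
M3 S262
G1 X70.906 Y55.852 F3618
G1 X67.598 Y71.233
G1 X64.410 Y85.847
G1 X61.341 Y99.694
G1 X58.391 Y112.774
G1 X55.561 Y125.088
G1 X52.850 Y136.635
G1 X50.259 Y147.415
M5

viewBox `0 0 206.699 265.552` with mm width/height → 1 unit = 1 mm. Flip: y_m = 265.552 − y_svg.

**Shape 1** — `<polygon>` regular polygon, stroke `#ff8800` → score (S424, F1593). Machine vertices: (187.241,187.656) → (157.951,163.386) → (120.077,166.936) → (95.807,196.226) → (99.357,234.100) → (128.647,258.370) → (166.521,254.820) → (190.791,225.530) → (187.241,187.656). Closed: final G1 returns to the first vertex.

**Shape 2** — `<path>` quadratic bezier, stroke `#008000` → engrave (S262, F3618). Control points (SVG): P0=(74.333,225.847), P1=(60.386,159.724), P2=(50.259,118.137); sampled at t=k/8. Machine vertices: (74.333,39.705) → (70.906,55.852) → (67.598,71.233) → (64.410,85.847) → (61.341,99.694) → (58.391,112.774) → (55.561,125.088) → (52.850,136.635) → (50.259,147.415). Open path.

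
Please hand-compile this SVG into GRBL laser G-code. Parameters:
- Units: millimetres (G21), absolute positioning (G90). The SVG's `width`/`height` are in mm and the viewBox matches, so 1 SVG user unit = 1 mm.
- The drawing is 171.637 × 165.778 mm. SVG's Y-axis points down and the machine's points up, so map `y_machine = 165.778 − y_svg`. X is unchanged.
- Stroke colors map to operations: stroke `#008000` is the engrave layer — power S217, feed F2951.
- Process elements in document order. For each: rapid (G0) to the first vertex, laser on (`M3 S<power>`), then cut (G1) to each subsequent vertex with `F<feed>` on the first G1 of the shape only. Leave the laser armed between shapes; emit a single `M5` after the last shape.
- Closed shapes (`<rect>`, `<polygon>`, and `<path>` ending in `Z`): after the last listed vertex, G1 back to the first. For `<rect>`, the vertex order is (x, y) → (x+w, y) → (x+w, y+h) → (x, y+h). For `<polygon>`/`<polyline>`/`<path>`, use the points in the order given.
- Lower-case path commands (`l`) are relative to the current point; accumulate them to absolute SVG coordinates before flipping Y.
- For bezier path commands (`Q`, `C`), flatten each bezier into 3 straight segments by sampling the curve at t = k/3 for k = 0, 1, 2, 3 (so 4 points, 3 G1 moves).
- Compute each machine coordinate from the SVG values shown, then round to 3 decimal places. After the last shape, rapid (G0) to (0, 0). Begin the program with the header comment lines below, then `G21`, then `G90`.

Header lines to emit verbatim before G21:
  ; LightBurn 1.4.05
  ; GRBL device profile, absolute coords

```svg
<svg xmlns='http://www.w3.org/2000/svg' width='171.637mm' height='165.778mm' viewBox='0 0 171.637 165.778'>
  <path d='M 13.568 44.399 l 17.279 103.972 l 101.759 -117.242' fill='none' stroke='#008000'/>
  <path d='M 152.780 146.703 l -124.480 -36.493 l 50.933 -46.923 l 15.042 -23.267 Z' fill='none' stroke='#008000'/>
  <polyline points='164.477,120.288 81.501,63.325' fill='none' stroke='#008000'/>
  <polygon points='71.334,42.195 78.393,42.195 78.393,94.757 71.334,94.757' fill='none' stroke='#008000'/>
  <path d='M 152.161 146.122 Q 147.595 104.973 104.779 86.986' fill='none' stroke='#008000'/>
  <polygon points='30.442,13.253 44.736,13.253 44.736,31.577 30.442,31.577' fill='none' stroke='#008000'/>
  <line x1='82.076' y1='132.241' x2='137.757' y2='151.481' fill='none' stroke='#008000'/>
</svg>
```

; LightBurn 1.4.05
; GRBL device profile, absolute coords
G21
G90
G0 X13.568 Y121.379
M3 S217
G1 X30.847 Y17.407 F2951
G1 X132.606 Y134.649
G0 X152.780 Y19.075
M3 S217
G1 X28.300 Y55.568 F2951
G1 X79.233 Y102.491
G1 X94.275 Y125.758
G1 X152.780 Y19.075
G0 X164.477 Y45.490
M3 S217
G1 X81.501 Y102.453 F2951
G0 X71.334 Y123.583
M3 S217
G1 X78.393 Y123.583 F2951
G1 X78.393 Y71.021
G1 X71.334 Y71.021
G1 X71.334 Y123.583
G0 X152.161 Y19.656
M3 S217
G1 X144.867 Y44.515 F2951
G1 X129.073 Y64.227
G1 X104.779 Y78.792
G0 X30.442 Y152.525
M3 S217
G1 X44.736 Y152.525 F2951
G1 X44.736 Y134.201
G1 X30.442 Y134.201
G1 X30.442 Y152.525
G0 X82.076 Y33.537
M3 S217
G1 X137.757 Y14.297 F2951
M5
G0 X0.000 Y0.000

1 u = 1 mm; y_m = 165.778 − y.

[1] `<path>` open polyline, #008000→engrave S217 F2951: (13.568,121.379) → (30.847,17.407) → (132.606,134.649)

[2] `<path>` closed polygon, #008000→engrave S217 F2951: (152.780,19.075) → (28.300,55.568) → (79.233,102.491) → (94.275,125.758) → (152.780,19.075) (closed)

[3] `<polyline>` line segment, #008000→engrave S217 F2951: (164.477,45.490) → (81.501,102.453)

[4] `<polygon>` rectangle, #008000→engrave S217 F2951: (71.334,123.583) → (78.393,123.583) → (78.393,71.021) → (71.334,71.021) → (71.334,123.583) (closed)

[5] `<path>` quadratic bezier, #008000→engrave S217 F2951: (152.161,19.656) → (144.867,44.515) → (129.073,64.227) → (104.779,78.792)

[6] `<polygon>` rectangle, #008000→engrave S217 F2951: (30.442,152.525) → (44.736,152.525) → (44.736,134.201) → (30.442,134.201) → (30.442,152.525) (closed)

[7] `<line>` line segment, #008000→engrave S217 F2951: (82.076,33.537) → (137.757,14.297)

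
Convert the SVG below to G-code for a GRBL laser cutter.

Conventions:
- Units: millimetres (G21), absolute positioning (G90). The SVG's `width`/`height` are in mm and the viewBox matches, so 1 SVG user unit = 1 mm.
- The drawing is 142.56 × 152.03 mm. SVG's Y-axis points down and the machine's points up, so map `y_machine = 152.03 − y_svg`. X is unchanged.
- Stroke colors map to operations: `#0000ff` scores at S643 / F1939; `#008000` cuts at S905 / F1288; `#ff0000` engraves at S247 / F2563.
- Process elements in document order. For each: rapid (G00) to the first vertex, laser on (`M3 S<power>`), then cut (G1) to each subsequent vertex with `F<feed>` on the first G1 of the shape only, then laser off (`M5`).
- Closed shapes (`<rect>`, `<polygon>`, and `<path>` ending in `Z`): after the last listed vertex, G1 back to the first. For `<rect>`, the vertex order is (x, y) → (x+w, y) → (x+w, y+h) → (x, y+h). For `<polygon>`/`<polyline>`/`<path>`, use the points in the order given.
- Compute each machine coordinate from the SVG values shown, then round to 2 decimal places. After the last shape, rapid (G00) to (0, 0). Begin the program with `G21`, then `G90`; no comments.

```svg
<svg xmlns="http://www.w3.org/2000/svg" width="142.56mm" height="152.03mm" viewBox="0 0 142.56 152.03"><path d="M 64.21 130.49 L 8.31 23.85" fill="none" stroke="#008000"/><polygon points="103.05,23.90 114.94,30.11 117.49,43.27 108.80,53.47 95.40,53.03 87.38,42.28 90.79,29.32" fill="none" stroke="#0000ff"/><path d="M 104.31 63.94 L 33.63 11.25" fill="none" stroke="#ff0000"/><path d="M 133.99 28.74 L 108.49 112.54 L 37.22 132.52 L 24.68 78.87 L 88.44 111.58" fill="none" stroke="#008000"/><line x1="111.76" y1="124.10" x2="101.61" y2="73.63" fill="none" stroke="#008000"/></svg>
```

G21
G90
G00 X64.21 Y21.54
M3 S905
G1 X8.31 Y128.18 F1288
M5
G00 X103.05 Y128.13
M3 S643
G1 X114.94 Y121.92 F1939
G1 X117.49 Y108.76
G1 X108.80 Y98.56
G1 X95.40 Y99.00
G1 X87.38 Y109.75
G1 X90.79 Y122.71
G1 X103.05 Y128.13
M5
G00 X104.31 Y88.09
M3 S247
G1 X33.63 Y140.78 F2563
M5
G00 X133.99 Y123.29
M3 S905
G1 X108.49 Y39.49 F1288
G1 X37.22 Y19.51
G1 X24.68 Y73.16
G1 X88.44 Y40.45
M5
G00 X111.76 Y27.93
M3 S905
G1 X101.61 Y78.40 F1288
M5
G00 X0.00 Y0.00

Since the viewBox matches the mm dimensions, user units are millimetres directly. The only transform is the Y-flip y_m = 152.03 − y_svg.

Shape 1 is a line segment drawn with `<path>`. Its stroke #008000 means cut at S905, F1288. After flipping Y the toolpath is (64.21,21.54) → (8.31,128.18).

Shape 2 is a regular polygon drawn with `<polygon>`. Its stroke #0000ff means score at S643, F1939. After flipping Y the toolpath is (103.05,128.13) → (114.94,121.92) → (117.49,108.76) → (108.80,98.56) → (95.40,99.00) → (87.38,109.75) → (90.79,122.71) → (103.05,128.13), returning to the start.

Shape 3 is a line segment drawn with `<path>`. Its stroke #ff0000 means engrave at S247, F2563. After flipping Y the toolpath is (104.31,88.09) → (33.63,140.78).

Shape 4 is a open polyline drawn with `<path>`. Its stroke #008000 means cut at S905, F1288. After flipping Y the toolpath is (133.99,123.29) → (108.49,39.49) → (37.22,19.51) → (24.68,73.16) → (88.44,40.45).

Shape 5 is a line segment drawn with `<line>`. Its stroke #008000 means cut at S905, F1288. After flipping Y the toolpath is (111.76,27.93) → (101.61,78.40).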